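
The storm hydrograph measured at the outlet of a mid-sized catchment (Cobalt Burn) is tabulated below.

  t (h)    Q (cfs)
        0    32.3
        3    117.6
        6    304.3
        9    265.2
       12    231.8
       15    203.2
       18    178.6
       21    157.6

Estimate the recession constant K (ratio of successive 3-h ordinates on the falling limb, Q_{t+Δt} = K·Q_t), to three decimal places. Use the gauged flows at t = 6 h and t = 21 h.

K ≈ 0.877

Using the recession-limb readings at t = 6 h and t = 21 h: Q falls from 304.3 to 157.6 cfs over 5 intervals.
K = (Q₂/Q₁)^(1/5) = (157.6/304.3)^(1/5) = 0.877.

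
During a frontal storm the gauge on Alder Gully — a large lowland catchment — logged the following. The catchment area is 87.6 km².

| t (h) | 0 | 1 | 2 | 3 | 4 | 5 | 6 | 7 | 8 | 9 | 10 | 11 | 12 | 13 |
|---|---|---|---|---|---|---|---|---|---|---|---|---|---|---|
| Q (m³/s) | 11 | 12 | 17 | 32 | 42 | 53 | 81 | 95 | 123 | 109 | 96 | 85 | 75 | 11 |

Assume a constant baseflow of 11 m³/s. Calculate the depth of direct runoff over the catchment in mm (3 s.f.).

d ≈ 28.3 mm

Direct runoff: 0.0, 1.0, 6.0, 21.0, 31.0, 42.0, 70.0, 84.0, 112.0, 98.0, 85.0, 74.0, 64.0, 0.0 m³/s; ΣQ_DR = 688.0 m³/s.
V = ΣQ_DR · Δt = 688.0 × 3600 s = 2.477 × 10^6 m³.
Over A = 87.6 km², depth = V / A = 28.3 mm.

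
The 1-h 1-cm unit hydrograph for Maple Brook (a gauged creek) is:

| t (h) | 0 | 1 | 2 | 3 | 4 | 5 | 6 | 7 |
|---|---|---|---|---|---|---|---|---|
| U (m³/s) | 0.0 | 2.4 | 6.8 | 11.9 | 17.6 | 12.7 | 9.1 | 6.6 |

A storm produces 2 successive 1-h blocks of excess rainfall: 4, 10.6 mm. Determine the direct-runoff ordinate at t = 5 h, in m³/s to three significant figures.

By discrete convolution, Q_j = Σ (P_i / 10 mm) · U_{j−i}.
At t = 5 h (j=5): Q = (4/10)·12.7 + (10.6/10)·17.6 = 23.7 m³/s.

Q ≈ 23.7 m³/s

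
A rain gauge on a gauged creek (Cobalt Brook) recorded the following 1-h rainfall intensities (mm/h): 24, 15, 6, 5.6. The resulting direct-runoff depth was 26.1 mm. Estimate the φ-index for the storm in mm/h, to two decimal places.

Only the 2 blocks with intensity above φ contribute runoff: 24, 15 mm/h.
Σ(I−φ)·Δt = d  ⇒  (24+15 − 2φ)·1 = 26.1
φ = (39.00 − 26.1/1) / 2 = 6.45 mm/h.

φ ≈ 6.45 mm/h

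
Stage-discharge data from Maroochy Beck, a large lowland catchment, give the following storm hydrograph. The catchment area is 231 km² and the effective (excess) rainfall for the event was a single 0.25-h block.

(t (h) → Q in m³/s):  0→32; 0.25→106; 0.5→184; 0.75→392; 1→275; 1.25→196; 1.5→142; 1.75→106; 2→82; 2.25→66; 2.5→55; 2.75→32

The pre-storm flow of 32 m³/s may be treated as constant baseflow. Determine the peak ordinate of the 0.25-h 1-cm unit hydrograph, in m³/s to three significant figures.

Direct runoff: 0.0, 74.0, 152.0, 360.0, 243.0, 164.0, 110.0, 74.0, 50.0, 34.0, 23.0, 0.0 m³/s; ΣQ_DR = 1284 m³/s, peak = 360.0 m³/s.
Runoff depth d = ΣQ_DR·Δt / A = 1284 × 900 / (231 km²) = 5.003 mm.
The 1-cm UH is the DRH scaled by (10 mm)/d, so U_p = 360.0 × 10/5.003 = 720 m³/s.

U_p ≈ 720 m³/s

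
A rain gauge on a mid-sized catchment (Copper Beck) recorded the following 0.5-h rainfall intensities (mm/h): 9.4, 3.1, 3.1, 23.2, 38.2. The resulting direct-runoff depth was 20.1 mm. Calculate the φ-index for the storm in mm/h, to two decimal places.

φ ≈ 10.60 mm/h

Only the 2 blocks with intensity above φ contribute runoff: 23.2, 38.2 mm/h.
Σ(I−φ)·Δt = d  ⇒  (23.2+38.2 − 2φ)·0.5 = 20.1
φ = (61.40 − 20.1/0.5) / 2 = 10.60 mm/h.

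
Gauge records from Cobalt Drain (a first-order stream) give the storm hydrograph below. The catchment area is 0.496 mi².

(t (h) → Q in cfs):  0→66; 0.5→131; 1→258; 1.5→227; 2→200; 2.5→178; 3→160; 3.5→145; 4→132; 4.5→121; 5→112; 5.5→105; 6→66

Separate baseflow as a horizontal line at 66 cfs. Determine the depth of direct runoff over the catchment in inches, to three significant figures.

d ≈ 1.63 in

Direct runoff: 0.0, 65.0, 192.0, 161.0, 134.0, 112.0, 94.0, 79.0, 66.0, 55.0, 46.0, 39.0, 0.0 cfs; ΣQ_DR = 1043 cfs.
V = ΣQ_DR · Δt = 1043 × 1800 s = 1.877 × 10^6 ft³.
Over A = 0.496 mi², depth = V / A = 1.63 in.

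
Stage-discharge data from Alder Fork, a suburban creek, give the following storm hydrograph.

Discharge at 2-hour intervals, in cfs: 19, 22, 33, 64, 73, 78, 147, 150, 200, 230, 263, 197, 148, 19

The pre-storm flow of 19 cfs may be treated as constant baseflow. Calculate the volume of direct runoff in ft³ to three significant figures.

Direct-runoff ordinates (Q − Q_b): 0.0, 3.0, 14.0, 45.0, 54.0, 59.0, 128.0, 131.0, 181.0, 211.0, 244.0, 178.0, 129.0, 0.0 cfs.
ΣQ_DR = 1377 cfs.
With Δt = 2 h = 7200 s, V = ΣQ_DR · Δt = 1377 × 7200 = 9.91 × 10^6 ft³.

V ≈ 9.91 × 10^6 ft³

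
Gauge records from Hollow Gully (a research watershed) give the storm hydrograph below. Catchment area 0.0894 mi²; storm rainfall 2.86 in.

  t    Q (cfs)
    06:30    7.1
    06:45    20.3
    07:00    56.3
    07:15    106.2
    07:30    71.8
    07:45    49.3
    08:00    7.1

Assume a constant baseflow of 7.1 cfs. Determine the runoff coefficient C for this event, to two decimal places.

ΣQ_DR = 268.4 cfs; V = ΣQ_DR·Δt = 2.416 × 10^5 ft³.
Runoff depth d = V / A = 1.163 in.
C = d / P = 1.163 / 2.86 = 0.41.

C ≈ 0.41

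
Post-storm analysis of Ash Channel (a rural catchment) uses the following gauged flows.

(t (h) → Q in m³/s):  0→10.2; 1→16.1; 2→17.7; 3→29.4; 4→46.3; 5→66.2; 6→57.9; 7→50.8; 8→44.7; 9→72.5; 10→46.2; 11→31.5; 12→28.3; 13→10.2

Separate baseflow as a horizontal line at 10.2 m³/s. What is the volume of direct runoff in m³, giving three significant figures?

V ≈ 1.39 × 10^6 m³

Direct-runoff ordinates (Q − Q_b): 0.0, 5.9, 7.5, 19.2, 36.1, 56.0, 47.7, 40.6, 34.5, 62.3, 36.0, 21.3, 18.1, 0.0 m³/s.
ΣQ_DR = 385.2 m³/s.
With Δt = 1 h = 3600 s, V = ΣQ_DR · Δt = 385.2 × 3600 = 1.39 × 10^6 m³.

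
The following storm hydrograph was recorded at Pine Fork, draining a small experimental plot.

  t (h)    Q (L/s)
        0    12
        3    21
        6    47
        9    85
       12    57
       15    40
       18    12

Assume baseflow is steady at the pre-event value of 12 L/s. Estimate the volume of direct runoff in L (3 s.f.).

Direct-runoff ordinates (Q − Q_b): 0.0, 9.0, 35.0, 73.0, 45.0, 28.0, 0.0 L/s.
ΣQ_DR = 190.0 L/s.
With Δt = 3 h = 10800 s, V = ΣQ_DR · Δt = 190.0 × 10800 = 2.05 × 10^6 L.

V ≈ 2.05 × 10^6 L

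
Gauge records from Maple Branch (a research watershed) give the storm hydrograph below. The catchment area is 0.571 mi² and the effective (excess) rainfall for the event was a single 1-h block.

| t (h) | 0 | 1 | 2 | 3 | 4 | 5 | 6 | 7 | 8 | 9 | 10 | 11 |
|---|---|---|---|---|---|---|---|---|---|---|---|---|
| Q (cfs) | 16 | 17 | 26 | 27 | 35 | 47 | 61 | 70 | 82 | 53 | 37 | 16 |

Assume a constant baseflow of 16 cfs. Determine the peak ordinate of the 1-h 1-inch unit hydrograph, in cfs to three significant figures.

U_p ≈ 82.4 cfs

Direct runoff: 0.0, 1.0, 10.0, 11.0, 19.0, 31.0, 45.0, 54.0, 66.0, 37.0, 21.0, 0.0 cfs; ΣQ_DR = 295.0 cfs, peak = 66.0 cfs.
Runoff depth d = ΣQ_DR·Δt / A = 295.0 × 3600 / (0.571 mi²) = 0.8006 in.
The 1-inch UH is the DRH scaled by (1 in)/d, so U_p = 66.0 × 1/0.8006 = 82.4 cfs.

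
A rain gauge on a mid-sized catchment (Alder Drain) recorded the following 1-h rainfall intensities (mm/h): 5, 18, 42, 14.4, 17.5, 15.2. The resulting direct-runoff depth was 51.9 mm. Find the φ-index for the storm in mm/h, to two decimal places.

Only the 5 blocks with intensity above φ contribute runoff: 18, 42, 14.4, 17.5, 15.2 mm/h.
Σ(I−φ)·Δt = d  ⇒  (18+42+14.4+17.5+15.2 − 5φ)·1 = 51.9
φ = (107.1 − 51.9/1) / 5 = 11.04 mm/h.

φ ≈ 11.04 mm/h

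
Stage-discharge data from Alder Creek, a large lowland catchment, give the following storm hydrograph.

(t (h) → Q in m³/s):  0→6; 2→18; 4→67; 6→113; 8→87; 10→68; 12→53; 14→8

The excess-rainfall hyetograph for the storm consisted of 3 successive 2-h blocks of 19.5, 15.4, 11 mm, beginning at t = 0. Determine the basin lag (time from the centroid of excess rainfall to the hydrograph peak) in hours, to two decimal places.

t_L ≈ 3.37 h

Centroid of excess rainfall: t_c = Σ P_i·t̄_i / ΣP_i = 2.6296 h (block centres at 1, 3, 5 h).
Hydrograph peak occurs at t = 6 h, so basin lag t_L = 6 − 2.6296 = 3.37 h.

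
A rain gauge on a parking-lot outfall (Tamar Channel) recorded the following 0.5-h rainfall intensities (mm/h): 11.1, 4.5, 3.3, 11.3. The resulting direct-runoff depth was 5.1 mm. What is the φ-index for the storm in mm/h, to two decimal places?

φ ≈ 6.10 mm/h

Only the 2 blocks with intensity above φ contribute runoff: 11.1, 11.3 mm/h.
Σ(I−φ)·Δt = d  ⇒  (11.1+11.3 − 2φ)·0.5 = 5.1
φ = (22.40 − 5.1/0.5) / 2 = 6.10 mm/h.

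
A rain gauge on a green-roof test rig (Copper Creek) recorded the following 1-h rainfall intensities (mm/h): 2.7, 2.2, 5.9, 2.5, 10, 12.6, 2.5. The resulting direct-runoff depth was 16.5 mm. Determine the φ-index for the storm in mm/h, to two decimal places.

Only the 3 blocks with intensity above φ contribute runoff: 5.9, 10, 12.6 mm/h.
Σ(I−φ)·Δt = d  ⇒  (5.9+10+12.6 − 3φ)·1 = 16.5
φ = (28.50 − 16.5/1) / 3 = 4.00 mm/h.

φ ≈ 4.00 mm/h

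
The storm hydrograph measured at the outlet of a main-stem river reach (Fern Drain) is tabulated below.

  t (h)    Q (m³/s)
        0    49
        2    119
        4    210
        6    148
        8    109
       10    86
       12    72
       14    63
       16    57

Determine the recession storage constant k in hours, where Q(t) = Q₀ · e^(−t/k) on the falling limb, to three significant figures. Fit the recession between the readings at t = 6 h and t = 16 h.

On the falling limb, Q drops from 148 to 57 m³/s between t = 6 h and t = 16 h (Δt = 10 h).
k = −Δt / ln(Q₂/Q₁) = −10 / ln(57/148) = 10.5 h.

k ≈ 10.5 h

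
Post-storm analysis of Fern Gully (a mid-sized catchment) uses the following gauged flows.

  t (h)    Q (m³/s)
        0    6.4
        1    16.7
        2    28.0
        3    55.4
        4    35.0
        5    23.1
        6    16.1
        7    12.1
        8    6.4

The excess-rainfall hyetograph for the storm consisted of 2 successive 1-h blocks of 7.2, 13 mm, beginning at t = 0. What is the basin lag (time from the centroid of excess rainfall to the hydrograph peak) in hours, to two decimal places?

Centroid of excess rainfall: t_c = Σ P_i·t̄_i / ΣP_i = 1.1436 h (block centres at 0.5, 1.5 h).
Hydrograph peak occurs at t = 3 h, so basin lag t_L = 3 − 1.1436 = 1.86 h.

t_L ≈ 1.86 h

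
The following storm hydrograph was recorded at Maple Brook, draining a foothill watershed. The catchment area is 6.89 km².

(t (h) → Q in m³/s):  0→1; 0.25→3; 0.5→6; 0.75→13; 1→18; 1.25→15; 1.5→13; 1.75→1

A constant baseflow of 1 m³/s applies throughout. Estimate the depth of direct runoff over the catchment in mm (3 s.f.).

Direct runoff: 0.0, 2.0, 5.0, 12.0, 17.0, 14.0, 12.0, 0.0 m³/s; ΣQ_DR = 62.00 m³/s.
V = ΣQ_DR · Δt = 62.00 × 900 s = 55800 m³.
Over A = 6.89 km², depth = V / A = 8.10 mm.

d ≈ 8.10 mm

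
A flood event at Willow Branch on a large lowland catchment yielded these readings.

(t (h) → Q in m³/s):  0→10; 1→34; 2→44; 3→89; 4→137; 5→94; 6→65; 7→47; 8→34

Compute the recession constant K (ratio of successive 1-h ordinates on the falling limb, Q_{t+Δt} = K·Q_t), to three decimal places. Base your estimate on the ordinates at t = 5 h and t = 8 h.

Using the recession-limb readings at t = 5 h and t = 8 h: Q falls from 94 to 34 m³/s over 3 intervals.
K = (Q₂/Q₁)^(1/3) = (34/94)^(1/3) = 0.712.

K ≈ 0.712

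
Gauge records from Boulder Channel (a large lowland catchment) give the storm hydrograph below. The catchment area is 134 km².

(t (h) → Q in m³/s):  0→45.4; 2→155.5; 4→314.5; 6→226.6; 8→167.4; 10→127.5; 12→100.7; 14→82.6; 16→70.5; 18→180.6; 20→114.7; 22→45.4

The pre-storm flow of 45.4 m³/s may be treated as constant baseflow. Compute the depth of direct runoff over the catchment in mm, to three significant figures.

d ≈ 58.4 mm

Direct runoff: 0.0, 110.1, 269.1, 181.2, 122.0, 82.1, 55.3, 37.2, 25.1, 135.2, 69.3, 0.0 m³/s; ΣQ_DR = 1087 m³/s.
V = ΣQ_DR · Δt = 1087 × 7200 s = 7.824 × 10^6 m³.
Over A = 134 km², depth = V / A = 58.4 mm.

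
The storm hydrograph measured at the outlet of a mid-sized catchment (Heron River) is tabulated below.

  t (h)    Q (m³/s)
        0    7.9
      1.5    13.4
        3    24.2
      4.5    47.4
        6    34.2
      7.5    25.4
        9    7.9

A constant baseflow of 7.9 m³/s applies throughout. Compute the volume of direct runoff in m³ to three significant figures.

Direct-runoff ordinates (Q − Q_b): 0.0, 5.5, 16.3, 39.5, 26.3, 17.5, 0.0 m³/s.
ΣQ_DR = 105.1 m³/s.
With Δt = 1.5 h = 5400 s, V = ΣQ_DR · Δt = 105.1 × 5400 = 5.68 × 10^5 m³.

V ≈ 5.68 × 10^5 m³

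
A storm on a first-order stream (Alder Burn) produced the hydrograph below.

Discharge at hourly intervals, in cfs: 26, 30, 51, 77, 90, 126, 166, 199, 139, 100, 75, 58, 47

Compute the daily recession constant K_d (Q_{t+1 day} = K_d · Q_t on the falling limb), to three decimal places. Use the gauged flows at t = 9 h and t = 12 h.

Between t = 9 h and t = 12 h the flow falls from 100 to 47 cfs over 3×1 h = 3 h.
Per-interval ratio K = (47/100)^(1/3) = 0.7775; K_d = K^(24/1) = 0.002.

K_d ≈ 0.002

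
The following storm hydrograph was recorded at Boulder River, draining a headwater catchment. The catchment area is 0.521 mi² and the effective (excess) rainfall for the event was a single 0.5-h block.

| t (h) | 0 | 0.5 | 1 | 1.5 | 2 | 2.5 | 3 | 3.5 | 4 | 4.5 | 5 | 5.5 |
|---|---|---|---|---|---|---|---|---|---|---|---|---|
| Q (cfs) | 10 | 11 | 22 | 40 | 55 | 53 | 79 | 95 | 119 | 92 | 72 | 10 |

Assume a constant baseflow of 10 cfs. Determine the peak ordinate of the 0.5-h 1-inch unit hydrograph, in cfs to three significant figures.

U_p ≈ 136 cfs

Direct runoff: 0.0, 1.0, 12.0, 30.0, 45.0, 43.0, 69.0, 85.0, 109.0, 82.0, 62.0, 0.0 cfs; ΣQ_DR = 538.0 cfs, peak = 109.0 cfs.
Runoff depth d = ΣQ_DR·Δt / A = 538.0 × 1800 / (0.521 mi²) = 0.8001 in.
The 1-inch UH is the DRH scaled by (1 in)/d, so U_p = 109.0 × 1/0.8001 = 136 cfs.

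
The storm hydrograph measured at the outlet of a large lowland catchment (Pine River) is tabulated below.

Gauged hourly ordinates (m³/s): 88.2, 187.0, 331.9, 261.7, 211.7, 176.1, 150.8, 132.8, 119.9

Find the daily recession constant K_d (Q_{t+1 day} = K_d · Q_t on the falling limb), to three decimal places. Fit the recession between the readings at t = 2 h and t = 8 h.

Between t = 2 h and t = 8 h the flow falls from 331.9 to 119.9 m³/s over 6×1 h = 6 h.
Per-interval ratio K = (119.9/331.9)^(1/6) = 0.8439; K_d = K^(24/1) = 0.017.

K_d ≈ 0.017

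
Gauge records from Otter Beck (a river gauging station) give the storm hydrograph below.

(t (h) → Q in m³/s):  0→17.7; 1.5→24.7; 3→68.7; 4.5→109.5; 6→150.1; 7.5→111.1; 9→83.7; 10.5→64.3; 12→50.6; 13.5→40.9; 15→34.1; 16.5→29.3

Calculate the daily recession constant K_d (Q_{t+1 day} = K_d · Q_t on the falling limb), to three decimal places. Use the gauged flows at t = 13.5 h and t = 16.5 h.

Between t = 13.5 h and t = 16.5 h the flow falls from 40.9 to 29.3 m³/s over 2×1.5 h = 3 h.
Per-interval ratio K = (29.3/40.9)^(1/2) = 0.8464; K_d = K^(24/1.5) = 0.069.

K_d ≈ 0.069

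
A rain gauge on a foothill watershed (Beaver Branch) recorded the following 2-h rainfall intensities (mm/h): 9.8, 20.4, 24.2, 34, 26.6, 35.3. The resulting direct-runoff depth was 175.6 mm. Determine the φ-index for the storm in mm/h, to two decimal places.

φ ≈ 10.54 mm/h

Only the 5 blocks with intensity above φ contribute runoff: 20.4, 24.2, 34, 26.6, 35.3 mm/h.
Σ(I−φ)·Δt = d  ⇒  (20.4+24.2+34+26.6+35.3 − 5φ)·2 = 175.6
φ = (140.5 − 175.6/2) / 5 = 10.54 mm/h.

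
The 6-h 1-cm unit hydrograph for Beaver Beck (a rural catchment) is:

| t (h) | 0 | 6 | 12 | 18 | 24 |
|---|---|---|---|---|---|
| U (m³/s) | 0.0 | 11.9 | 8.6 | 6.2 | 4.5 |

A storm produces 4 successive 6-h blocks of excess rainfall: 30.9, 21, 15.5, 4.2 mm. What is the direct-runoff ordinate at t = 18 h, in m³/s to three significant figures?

By discrete convolution, Q_j = Σ (P_i / 10 mm) · U_{j−i}.
At t = 18 h (j=3): Q = (30.9/10)·6.2 + (21/10)·8.6 + (15.5/10)·11.9 + (4.2/10)·0.0 = 55.7 m³/s.

Q ≈ 55.7 m³/s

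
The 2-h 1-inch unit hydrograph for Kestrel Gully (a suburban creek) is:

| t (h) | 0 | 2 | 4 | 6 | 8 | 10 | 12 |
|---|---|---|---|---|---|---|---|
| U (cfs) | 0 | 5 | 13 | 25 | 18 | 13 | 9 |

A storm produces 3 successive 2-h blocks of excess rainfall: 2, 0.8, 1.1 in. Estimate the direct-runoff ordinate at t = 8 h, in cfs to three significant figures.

Q ≈ 70.3 cfs

By discrete convolution, Q_j = Σ (P_i / 1 in) · U_{j−i}.
At t = 8 h (j=4): Q = (2/1)·18 + (0.8/1)·25 + (1.1/1)·13 = 70.3 cfs.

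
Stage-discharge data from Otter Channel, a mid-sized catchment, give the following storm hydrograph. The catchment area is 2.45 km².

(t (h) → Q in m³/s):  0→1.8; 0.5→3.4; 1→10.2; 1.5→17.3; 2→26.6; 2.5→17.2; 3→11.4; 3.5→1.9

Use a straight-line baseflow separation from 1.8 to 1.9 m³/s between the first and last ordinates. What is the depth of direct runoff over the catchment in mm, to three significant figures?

d ≈ 55.1 mm

Direct runoff: 0.00, 1.59, 8.37, 15.46, 24.74, 15.33, 9.51, 0.00 m³/s; ΣQ_DR = 75.00 m³/s.
V = ΣQ_DR · Δt = 75.00 × 1800 s = 1.350 × 10^5 m³.
Over A = 2.45 km², depth = V / A = 55.1 mm.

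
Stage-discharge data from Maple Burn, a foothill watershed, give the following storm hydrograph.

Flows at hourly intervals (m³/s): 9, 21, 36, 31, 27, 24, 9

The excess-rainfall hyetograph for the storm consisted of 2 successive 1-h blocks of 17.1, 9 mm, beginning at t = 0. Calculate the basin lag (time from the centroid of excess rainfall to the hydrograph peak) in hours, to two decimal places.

t_L ≈ 1.16 h

Centroid of excess rainfall: t_c = Σ P_i·t̄_i / ΣP_i = 0.8448 h (block centres at 0.5, 1.5 h).
Hydrograph peak occurs at t = 2 h, so basin lag t_L = 2 − 0.8448 = 1.16 h.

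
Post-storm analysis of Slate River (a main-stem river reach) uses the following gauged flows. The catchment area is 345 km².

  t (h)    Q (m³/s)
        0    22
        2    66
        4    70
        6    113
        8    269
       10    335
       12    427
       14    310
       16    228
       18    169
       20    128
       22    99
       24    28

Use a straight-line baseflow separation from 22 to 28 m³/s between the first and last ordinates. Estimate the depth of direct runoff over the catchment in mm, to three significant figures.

d ≈ 40.5 mm

Direct runoff: 0.00, 43.50, 47.00, 89.50, 245.00, 310.50, 402.00, 284.50, 202.00, 142.50, 101.00, 71.50, 0.00 m³/s; ΣQ_DR = 1939 m³/s.
V = ΣQ_DR · Δt = 1939 × 7200 s = 1.396 × 10^7 m³.
Over A = 345 km², depth = V / A = 40.5 mm.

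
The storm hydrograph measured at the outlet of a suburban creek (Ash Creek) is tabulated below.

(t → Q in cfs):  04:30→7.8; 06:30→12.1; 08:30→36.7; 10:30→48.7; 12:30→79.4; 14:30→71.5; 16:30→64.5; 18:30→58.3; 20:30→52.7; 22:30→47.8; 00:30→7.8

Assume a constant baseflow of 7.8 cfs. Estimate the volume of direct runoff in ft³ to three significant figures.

Direct-runoff ordinates (Q − Q_b): 0.0, 4.3, 28.9, 40.9, 71.6, 63.7, 56.7, 50.5, 44.9, 40.0, 0.0 cfs.
ΣQ_DR = 401.5 cfs.
With Δt = 2 h = 7200 s, V = ΣQ_DR · Δt = 401.5 × 7200 = 2.89 × 10^6 ft³.

V ≈ 2.89 × 10^6 ft³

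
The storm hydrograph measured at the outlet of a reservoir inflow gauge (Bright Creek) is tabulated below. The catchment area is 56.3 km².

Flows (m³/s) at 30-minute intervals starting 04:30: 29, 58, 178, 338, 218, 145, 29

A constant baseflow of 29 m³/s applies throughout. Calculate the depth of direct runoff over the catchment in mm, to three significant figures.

d ≈ 25.3 mm

Direct runoff: 0.0, 29.0, 149.0, 309.0, 189.0, 116.0, 0.0 m³/s; ΣQ_DR = 792.0 m³/s.
V = ΣQ_DR · Δt = 792.0 × 1800 s = 1.426 × 10^6 m³.
Over A = 56.3 km², depth = V / A = 25.3 mm.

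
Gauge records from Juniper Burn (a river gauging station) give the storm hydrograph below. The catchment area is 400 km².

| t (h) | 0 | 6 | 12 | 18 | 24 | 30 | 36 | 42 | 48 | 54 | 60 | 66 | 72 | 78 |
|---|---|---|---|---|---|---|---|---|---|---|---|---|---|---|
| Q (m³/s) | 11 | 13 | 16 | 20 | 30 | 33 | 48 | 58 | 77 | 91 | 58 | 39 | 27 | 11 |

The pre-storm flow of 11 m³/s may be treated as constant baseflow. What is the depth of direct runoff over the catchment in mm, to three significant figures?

d ≈ 20.4 mm

Direct runoff: 0.0, 2.0, 5.0, 9.0, 19.0, 22.0, 37.0, 47.0, 66.0, 80.0, 47.0, 28.0, 16.0, 0.0 m³/s; ΣQ_DR = 378.0 m³/s.
V = ΣQ_DR · Δt = 378.0 × 21600 s = 8.165 × 10^6 m³.
Over A = 400 km², depth = V / A = 20.4 mm.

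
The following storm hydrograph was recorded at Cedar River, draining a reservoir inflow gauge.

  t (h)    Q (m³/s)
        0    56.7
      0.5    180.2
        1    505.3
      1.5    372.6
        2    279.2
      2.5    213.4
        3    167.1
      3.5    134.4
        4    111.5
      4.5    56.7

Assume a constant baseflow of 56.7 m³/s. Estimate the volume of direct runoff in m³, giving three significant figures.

Direct-runoff ordinates (Q − Q_b): 0.0, 123.5, 448.6, 315.9, 222.5, 156.7, 110.4, 77.7, 54.8, 0.0 m³/s.
ΣQ_DR = 1510 m³/s.
With Δt = 0.5 h = 1800 s, V = ΣQ_DR · Δt = 1510 × 1800 = 2.72 × 10^6 m³.

V ≈ 2.72 × 10^6 m³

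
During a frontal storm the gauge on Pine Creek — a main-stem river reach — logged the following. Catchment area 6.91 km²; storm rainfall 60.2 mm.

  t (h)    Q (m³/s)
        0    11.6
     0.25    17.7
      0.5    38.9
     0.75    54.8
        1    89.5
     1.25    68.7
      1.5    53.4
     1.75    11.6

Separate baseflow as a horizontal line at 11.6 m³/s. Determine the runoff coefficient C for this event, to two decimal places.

ΣQ_DR = 253.4 m³/s; V = ΣQ_DR·Δt = 2.281 × 10^5 m³.
Runoff depth d = V / A = 33.00 mm.
C = d / P = 33.00 / 60.2 = 0.55.

C ≈ 0.55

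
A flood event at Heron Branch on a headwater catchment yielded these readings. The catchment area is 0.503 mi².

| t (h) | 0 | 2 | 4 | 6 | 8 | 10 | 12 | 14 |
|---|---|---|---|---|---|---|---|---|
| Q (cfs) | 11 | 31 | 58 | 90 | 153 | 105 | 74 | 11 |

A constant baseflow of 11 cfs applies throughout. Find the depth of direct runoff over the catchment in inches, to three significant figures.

d ≈ 2.74 in

Direct runoff: 0.0, 20.0, 47.0, 79.0, 142.0, 94.0, 63.0, 0.0 cfs; ΣQ_DR = 445.0 cfs.
V = ΣQ_DR · Δt = 445.0 × 7200 s = 3.204 × 10^6 ft³.
Over A = 0.503 mi², depth = V / A = 2.74 in.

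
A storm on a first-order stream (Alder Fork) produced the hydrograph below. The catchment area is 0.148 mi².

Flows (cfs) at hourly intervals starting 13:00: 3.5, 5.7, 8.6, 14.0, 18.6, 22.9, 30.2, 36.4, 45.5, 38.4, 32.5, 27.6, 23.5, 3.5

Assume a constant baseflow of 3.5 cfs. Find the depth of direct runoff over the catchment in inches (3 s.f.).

Direct runoff: 0.0, 2.2, 5.1, 10.5, 15.1, 19.4, 26.7, 32.9, 42.0, 34.9, 29.0, 24.1, 20.0, 0.0 cfs; ΣQ_DR = 261.9 cfs.
V = ΣQ_DR · Δt = 261.9 × 3600 s = 9.428 × 10^5 ft³.
Over A = 0.148 mi², depth = V / A = 2.74 in.

d ≈ 2.74 in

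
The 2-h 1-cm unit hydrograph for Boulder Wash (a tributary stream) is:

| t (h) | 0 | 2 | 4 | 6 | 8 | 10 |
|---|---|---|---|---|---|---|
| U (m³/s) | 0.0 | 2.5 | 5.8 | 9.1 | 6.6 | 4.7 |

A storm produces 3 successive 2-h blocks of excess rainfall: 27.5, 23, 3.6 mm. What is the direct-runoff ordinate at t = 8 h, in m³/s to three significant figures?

By discrete convolution, Q_j = Σ (P_i / 10 mm) · U_{j−i}.
At t = 8 h (j=4): Q = (27.5/10)·6.6 + (23/10)·9.1 + (3.6/10)·5.8 = 41.2 m³/s.

Q ≈ 41.2 m³/s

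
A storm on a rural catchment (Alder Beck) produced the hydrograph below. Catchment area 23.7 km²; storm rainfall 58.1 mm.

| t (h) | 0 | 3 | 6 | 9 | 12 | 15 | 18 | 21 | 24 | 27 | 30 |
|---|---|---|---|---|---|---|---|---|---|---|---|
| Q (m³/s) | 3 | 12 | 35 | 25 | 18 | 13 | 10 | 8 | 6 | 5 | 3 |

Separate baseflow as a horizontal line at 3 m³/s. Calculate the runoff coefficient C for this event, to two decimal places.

ΣQ_DR = 105.0 m³/s; V = ΣQ_DR·Δt = 1.134 × 10^6 m³.
Runoff depth d = V / A = 47.85 mm.
C = d / P = 47.85 / 58.1 = 0.82.

C ≈ 0.82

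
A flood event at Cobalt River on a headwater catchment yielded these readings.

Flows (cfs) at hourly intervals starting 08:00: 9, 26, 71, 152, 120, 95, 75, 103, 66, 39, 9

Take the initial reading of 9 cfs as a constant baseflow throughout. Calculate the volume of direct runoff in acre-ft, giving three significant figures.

Direct-runoff ordinates (Q − Q_b): 0.0, 17.0, 62.0, 143.0, 111.0, 86.0, 66.0, 94.0, 57.0, 30.0, 0.0 cfs.
ΣQ_DR = 666.0 cfs.
With Δt = 1 h = 3600 s, V = ΣQ_DR · Δt = 666.0 × 3600 = 2.40 × 10^6 ft³ = 55.0 acre-ft.

V ≈ 55.0 acre-ft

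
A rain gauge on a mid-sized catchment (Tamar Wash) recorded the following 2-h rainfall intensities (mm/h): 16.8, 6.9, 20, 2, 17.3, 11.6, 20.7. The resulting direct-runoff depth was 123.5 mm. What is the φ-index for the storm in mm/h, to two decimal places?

φ ≈ 5.26 mm/h

Only the 6 blocks with intensity above φ contribute runoff: 16.8, 6.9, 20, 17.3, 11.6, 20.7 mm/h.
Σ(I−φ)·Δt = d  ⇒  (16.8+6.9+20+17.3+11.6+20.7 − 6φ)·2 = 123.5
φ = (93.30 − 123.5/2) / 6 = 5.26 mm/h.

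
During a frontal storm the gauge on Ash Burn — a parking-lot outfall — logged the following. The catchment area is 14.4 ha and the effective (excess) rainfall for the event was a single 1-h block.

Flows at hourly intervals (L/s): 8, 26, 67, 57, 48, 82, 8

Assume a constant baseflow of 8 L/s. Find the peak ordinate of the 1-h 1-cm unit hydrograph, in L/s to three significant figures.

Direct runoff: 0.0, 18.0, 59.0, 49.0, 40.0, 74.0, 0.0 L/s; ΣQ_DR = 240.0 L/s, peak = 74.0 L/s.
Runoff depth d = ΣQ_DR·Δt / A = 240.0 × 3600 / (14.4 ha) = 6.000 mm.
The 1-cm UH is the DRH scaled by (10 mm)/d, so U_p = 74.0 × 10/6.000 = 123 L/s.

U_p ≈ 123 L/s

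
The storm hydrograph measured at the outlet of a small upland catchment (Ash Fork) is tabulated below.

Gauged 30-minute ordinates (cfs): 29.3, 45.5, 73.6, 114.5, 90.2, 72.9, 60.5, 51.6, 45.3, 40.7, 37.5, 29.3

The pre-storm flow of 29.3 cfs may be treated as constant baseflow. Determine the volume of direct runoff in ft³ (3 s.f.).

Direct-runoff ordinates (Q − Q_b): 0.0, 16.2, 44.3, 85.2, 60.9, 43.6, 31.2, 22.3, 16.0, 11.4, 8.2, 0.0 cfs.
ΣQ_DR = 339.3 cfs.
With Δt = 0.5 h = 1800 s, V = ΣQ_DR · Δt = 339.3 × 1800 = 6.11 × 10^5 ft³.

V ≈ 6.11 × 10^5 ft³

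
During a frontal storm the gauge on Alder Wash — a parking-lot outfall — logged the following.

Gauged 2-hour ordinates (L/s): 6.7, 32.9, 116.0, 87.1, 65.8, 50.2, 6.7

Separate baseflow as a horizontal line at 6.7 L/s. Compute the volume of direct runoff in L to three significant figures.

Direct-runoff ordinates (Q − Q_b): 0.0, 26.2, 109.3, 80.4, 59.1, 43.5, 0.0 L/s.
ΣQ_DR = 318.5 L/s.
With Δt = 2 h = 7200 s, V = ΣQ_DR · Δt = 318.5 × 7200 = 2.29 × 10^6 L.

V ≈ 2.29 × 10^6 L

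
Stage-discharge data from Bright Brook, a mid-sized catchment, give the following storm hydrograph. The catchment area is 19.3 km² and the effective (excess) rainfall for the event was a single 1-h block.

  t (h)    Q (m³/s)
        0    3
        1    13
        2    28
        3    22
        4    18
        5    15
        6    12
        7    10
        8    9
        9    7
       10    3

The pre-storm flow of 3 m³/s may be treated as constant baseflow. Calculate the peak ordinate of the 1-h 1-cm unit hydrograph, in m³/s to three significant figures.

Direct runoff: 0.0, 10.0, 25.0, 19.0, 15.0, 12.0, 9.0, 7.0, 6.0, 4.0, 0.0 m³/s; ΣQ_DR = 107.0 m³/s, peak = 25.0 m³/s.
Runoff depth d = ΣQ_DR·Δt / A = 107.0 × 3600 / (19.3 km²) = 19.96 mm.
The 1-cm UH is the DRH scaled by (10 mm)/d, so U_p = 25.0 × 10/19.96 = 12.5 m³/s.

U_p ≈ 12.5 m³/s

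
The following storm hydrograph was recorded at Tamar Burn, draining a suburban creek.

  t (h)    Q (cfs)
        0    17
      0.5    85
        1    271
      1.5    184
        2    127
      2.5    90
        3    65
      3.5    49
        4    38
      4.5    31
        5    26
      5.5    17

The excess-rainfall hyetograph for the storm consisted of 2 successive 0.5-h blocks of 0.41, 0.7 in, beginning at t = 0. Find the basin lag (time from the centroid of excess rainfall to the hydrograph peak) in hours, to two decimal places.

t_L ≈ 0.43 h

Centroid of excess rainfall: t_c = Σ P_i·t̄_i / ΣP_i = 0.5653 h (block centres at 0.25, 0.75 h).
Hydrograph peak occurs at t = 1 h, so basin lag t_L = 1 − 0.5653 = 0.43 h.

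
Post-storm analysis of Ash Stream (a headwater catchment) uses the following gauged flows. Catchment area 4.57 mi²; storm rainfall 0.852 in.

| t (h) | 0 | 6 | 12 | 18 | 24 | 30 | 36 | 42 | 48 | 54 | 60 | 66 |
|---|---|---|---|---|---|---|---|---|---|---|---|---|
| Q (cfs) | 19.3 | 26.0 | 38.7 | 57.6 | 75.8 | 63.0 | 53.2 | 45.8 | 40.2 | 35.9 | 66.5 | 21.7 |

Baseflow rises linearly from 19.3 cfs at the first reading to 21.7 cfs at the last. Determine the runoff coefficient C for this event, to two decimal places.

ΣQ_DR = 297.7 cfs; V = ΣQ_DR·Δt = 6.430 × 10^6 ft³.
Runoff depth d = V / A = 0.6057 in.
C = d / P = 0.6057 / 0.852 = 0.71.

C ≈ 0.71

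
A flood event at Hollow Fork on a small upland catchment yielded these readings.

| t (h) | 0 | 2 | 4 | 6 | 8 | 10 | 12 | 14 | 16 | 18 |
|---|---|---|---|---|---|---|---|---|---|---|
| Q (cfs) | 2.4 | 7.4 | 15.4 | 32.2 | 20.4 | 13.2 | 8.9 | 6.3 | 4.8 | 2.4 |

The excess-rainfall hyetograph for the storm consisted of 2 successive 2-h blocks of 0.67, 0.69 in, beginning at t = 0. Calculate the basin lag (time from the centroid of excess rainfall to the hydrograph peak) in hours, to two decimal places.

t_L ≈ 3.99 h

Centroid of excess rainfall: t_c = Σ P_i·t̄_i / ΣP_i = 2.0147 h (block centres at 1, 3 h).
Hydrograph peak occurs at t = 6 h, so basin lag t_L = 6 − 2.0147 = 3.99 h.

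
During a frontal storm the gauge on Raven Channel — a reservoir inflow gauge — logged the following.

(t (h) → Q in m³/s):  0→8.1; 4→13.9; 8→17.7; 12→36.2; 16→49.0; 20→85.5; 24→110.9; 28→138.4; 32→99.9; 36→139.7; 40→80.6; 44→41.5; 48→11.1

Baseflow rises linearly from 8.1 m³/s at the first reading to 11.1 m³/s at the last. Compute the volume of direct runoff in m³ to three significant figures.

V ≈ 1.02 × 10^7 m³

Direct-runoff ordinates (Q − Q_b): 0.00, 5.55, 9.10, 27.35, 39.90, 76.15, 101.30, 128.55, 89.80, 129.35, 70.00, 30.65, 0.00 m³/s.
ΣQ_DR = 707.7 m³/s.
With Δt = 4 h = 14400 s, V = ΣQ_DR · Δt = 707.7 × 14400 = 1.02 × 10^7 m³.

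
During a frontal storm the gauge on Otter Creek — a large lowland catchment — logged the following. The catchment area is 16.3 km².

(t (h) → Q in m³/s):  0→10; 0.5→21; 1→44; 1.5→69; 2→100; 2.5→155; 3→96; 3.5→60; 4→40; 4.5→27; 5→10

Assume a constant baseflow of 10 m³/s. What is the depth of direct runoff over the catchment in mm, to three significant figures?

Direct runoff: 0.0, 11.0, 34.0, 59.0, 90.0, 145.0, 86.0, 50.0, 30.0, 17.0, 0.0 m³/s; ΣQ_DR = 522.0 m³/s.
V = ΣQ_DR · Δt = 522.0 × 1800 s = 9.396 × 10^5 m³.
Over A = 16.3 km², depth = V / A = 57.6 mm.

d ≈ 57.6 mm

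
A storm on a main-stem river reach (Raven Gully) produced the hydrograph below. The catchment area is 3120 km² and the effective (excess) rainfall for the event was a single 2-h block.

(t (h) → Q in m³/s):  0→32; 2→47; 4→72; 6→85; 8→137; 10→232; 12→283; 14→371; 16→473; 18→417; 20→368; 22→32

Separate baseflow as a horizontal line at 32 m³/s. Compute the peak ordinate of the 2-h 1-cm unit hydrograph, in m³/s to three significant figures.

U_p ≈ 883 m³/s

Direct runoff: 0.0, 15.0, 40.0, 53.0, 105.0, 200.0, 251.0, 339.0, 441.0, 385.0, 336.0, 0.0 m³/s; ΣQ_DR = 2165 m³/s, peak = 441.0 m³/s.
Runoff depth d = ΣQ_DR·Δt / A = 2165 × 7200 / (3120 km²) = 4.996 mm.
The 1-cm UH is the DRH scaled by (10 mm)/d, so U_p = 441.0 × 10/4.996 = 883 m³/s.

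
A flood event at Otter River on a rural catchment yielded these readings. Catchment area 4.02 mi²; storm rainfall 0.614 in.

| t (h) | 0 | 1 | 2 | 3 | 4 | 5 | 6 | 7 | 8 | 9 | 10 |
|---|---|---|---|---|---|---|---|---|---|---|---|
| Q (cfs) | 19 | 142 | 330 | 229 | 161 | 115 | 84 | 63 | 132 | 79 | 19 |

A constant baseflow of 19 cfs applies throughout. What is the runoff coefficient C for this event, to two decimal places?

ΣQ_DR = 1164 cfs; V = ΣQ_DR·Δt = 4.190 × 10^6 ft³.
Runoff depth d = V / A = 0.4487 in.
C = d / P = 0.4487 / 0.614 = 0.73.

C ≈ 0.73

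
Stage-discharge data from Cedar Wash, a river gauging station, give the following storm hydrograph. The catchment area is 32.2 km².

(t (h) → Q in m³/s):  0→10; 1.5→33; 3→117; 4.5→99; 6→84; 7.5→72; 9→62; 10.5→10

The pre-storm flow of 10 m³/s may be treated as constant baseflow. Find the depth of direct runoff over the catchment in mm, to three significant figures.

d ≈ 68.3 mm

Direct runoff: 0.0, 23.0, 107.0, 89.0, 74.0, 62.0, 52.0, 0.0 m³/s; ΣQ_DR = 407.0 m³/s.
V = ΣQ_DR · Δt = 407.0 × 5400 s = 2.198 × 10^6 m³.
Over A = 32.2 km², depth = V / A = 68.3 mm.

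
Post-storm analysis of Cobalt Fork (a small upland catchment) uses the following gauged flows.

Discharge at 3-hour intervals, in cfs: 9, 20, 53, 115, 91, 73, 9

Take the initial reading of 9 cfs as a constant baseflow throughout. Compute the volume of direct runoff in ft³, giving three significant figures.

Direct-runoff ordinates (Q − Q_b): 0.0, 11.0, 44.0, 106.0, 82.0, 64.0, 0.0 cfs.
ΣQ_DR = 307.0 cfs.
With Δt = 3 h = 10800 s, V = ΣQ_DR · Δt = 307.0 × 10800 = 3.32 × 10^6 ft³.

V ≈ 3.32 × 10^6 ft³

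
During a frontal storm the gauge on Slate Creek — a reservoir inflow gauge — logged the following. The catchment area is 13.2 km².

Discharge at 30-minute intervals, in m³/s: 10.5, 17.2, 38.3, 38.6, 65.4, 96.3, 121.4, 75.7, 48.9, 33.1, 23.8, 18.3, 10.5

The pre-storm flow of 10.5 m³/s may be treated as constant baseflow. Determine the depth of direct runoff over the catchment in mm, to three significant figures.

d ≈ 62.9 mm

Direct runoff: 0.0, 6.7, 27.8, 28.1, 54.9, 85.8, 110.9, 65.2, 38.4, 22.6, 13.3, 7.8, 0.0 m³/s; ΣQ_DR = 461.5 m³/s.
V = ΣQ_DR · Δt = 461.5 × 1800 s = 8.307 × 10^5 m³.
Over A = 13.2 km², depth = V / A = 62.9 mm.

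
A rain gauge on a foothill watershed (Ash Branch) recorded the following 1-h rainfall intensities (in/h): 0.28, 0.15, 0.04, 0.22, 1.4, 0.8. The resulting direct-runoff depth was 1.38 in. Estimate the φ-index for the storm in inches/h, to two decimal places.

Only the 2 blocks with intensity above φ contribute runoff: 1.4, 0.8 in/h.
Σ(I−φ)·Δt = d  ⇒  (1.4+0.8 − 2φ)·1 = 1.38
φ = (2.200 − 1.38/1) / 2 = 0.41 in/h.

φ ≈ 0.41 in/h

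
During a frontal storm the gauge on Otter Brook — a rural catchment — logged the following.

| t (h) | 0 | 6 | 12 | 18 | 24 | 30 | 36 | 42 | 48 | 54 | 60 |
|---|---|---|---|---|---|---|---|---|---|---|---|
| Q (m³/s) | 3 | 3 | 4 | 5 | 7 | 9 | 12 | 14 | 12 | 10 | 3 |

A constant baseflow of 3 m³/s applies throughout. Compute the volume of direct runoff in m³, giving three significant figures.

Direct-runoff ordinates (Q − Q_b): 0.0, 0.0, 1.0, 2.0, 4.0, 6.0, 9.0, 11.0, 9.0, 7.0, 0.0 m³/s.
ΣQ_DR = 49.00 m³/s.
With Δt = 6 h = 21600 s, V = ΣQ_DR · Δt = 49.00 × 21600 = 1.06 × 10^6 m³.

V ≈ 1.06 × 10^6 m³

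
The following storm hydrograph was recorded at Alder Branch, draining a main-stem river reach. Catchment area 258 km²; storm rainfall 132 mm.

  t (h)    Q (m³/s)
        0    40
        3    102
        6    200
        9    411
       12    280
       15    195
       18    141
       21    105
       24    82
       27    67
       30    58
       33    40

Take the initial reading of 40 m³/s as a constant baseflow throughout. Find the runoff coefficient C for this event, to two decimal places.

C ≈ 0.39

ΣQ_DR = 1241 m³/s; V = ΣQ_DR·Δt = 1.340 × 10^7 m³.
Runoff depth d = V / A = 51.95 mm.
C = d / P = 51.95 / 132 = 0.39.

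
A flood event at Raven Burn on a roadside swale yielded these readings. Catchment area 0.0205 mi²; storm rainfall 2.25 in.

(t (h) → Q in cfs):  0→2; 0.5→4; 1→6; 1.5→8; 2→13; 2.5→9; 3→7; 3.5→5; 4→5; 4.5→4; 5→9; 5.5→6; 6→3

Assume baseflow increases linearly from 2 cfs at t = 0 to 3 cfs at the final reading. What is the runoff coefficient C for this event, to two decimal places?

ΣQ_DR = 48.50 cfs; V = ΣQ_DR·Δt = 87300 ft³.
Runoff depth d = V / A = 1.833 in.
C = d / P = 1.833 / 2.25 = 0.81.

C ≈ 0.81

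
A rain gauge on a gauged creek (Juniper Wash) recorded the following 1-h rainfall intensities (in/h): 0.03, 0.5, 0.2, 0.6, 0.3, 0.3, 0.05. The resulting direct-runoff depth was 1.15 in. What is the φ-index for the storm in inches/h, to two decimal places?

Only the 5 blocks with intensity above φ contribute runoff: 0.5, 0.2, 0.6, 0.3, 0.3 in/h.
Σ(I−φ)·Δt = d  ⇒  (0.5+0.2+0.6+0.3+0.3 − 5φ)·1 = 1.15
φ = (1.900 − 1.15/1) / 5 = 0.15 in/h.

φ ≈ 0.15 in/h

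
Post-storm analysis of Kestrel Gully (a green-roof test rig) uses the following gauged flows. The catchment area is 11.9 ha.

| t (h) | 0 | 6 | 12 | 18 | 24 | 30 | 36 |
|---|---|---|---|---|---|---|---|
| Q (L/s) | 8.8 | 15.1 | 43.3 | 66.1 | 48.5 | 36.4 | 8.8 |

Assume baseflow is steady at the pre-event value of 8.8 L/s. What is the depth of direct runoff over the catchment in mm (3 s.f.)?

d ≈ 30.0 mm

Direct runoff: 0.0, 6.3, 34.5, 57.3, 39.7, 27.6, 0.0 L/s; ΣQ_DR = 165.4 L/s.
V = ΣQ_DR · Δt = 165.4 × 21600 s = 3.573 × 10^6 L.
Over A = 11.9 ha, depth = V / A = 30.0 mm.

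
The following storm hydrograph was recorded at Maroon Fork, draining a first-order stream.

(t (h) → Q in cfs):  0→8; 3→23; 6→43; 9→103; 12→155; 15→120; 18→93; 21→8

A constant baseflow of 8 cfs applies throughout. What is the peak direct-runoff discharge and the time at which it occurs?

Q_p = 147.0 cfs at t = 12 h

Subtracting baseflow gives direct-runoff ordinates: 0.0, 15.0, 35.0, 95.0, 147.0, 112.0, 85.0, 0.0 cfs.
The maximum is 147.0 cfs, occurring at the reading for t = 12 h.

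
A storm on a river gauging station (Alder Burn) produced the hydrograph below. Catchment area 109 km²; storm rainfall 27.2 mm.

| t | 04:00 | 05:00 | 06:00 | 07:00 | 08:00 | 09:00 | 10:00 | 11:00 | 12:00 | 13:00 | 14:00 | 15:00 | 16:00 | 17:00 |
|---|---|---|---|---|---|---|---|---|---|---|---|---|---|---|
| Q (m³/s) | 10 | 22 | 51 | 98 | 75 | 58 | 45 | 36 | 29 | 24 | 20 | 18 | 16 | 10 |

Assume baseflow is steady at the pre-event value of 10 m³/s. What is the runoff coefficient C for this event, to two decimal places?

ΣQ_DR = 372.0 m³/s; V = ΣQ_DR·Δt = 1.339 × 10^6 m³.
Runoff depth d = V / A = 12.29 mm.
C = d / P = 12.29 / 27.2 = 0.45.

C ≈ 0.45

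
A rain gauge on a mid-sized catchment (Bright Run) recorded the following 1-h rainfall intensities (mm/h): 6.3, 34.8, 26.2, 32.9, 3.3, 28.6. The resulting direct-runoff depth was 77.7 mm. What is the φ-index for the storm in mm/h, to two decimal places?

Only the 4 blocks with intensity above φ contribute runoff: 34.8, 26.2, 32.9, 28.6 mm/h.
Σ(I−φ)·Δt = d  ⇒  (34.8+26.2+32.9+28.6 − 4φ)·1 = 77.7
φ = (122.5 − 77.7/1) / 4 = 11.20 mm/h.

φ ≈ 11.20 mm/h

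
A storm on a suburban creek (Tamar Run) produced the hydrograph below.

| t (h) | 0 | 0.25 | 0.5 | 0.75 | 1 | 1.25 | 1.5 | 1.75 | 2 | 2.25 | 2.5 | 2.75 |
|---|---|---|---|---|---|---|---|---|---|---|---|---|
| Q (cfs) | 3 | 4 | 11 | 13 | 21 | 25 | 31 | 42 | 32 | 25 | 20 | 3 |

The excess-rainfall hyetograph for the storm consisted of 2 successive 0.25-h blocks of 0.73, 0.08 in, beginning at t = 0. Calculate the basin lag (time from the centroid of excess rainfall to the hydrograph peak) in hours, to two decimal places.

t_L ≈ 1.60 h

Centroid of excess rainfall: t_c = Σ P_i·t̄_i / ΣP_i = 0.1497 h (block centres at 0.125, 0.375 h).
Hydrograph peak occurs at t = 1.75 h, so basin lag t_L = 1.75 − 0.1497 = 1.60 h.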